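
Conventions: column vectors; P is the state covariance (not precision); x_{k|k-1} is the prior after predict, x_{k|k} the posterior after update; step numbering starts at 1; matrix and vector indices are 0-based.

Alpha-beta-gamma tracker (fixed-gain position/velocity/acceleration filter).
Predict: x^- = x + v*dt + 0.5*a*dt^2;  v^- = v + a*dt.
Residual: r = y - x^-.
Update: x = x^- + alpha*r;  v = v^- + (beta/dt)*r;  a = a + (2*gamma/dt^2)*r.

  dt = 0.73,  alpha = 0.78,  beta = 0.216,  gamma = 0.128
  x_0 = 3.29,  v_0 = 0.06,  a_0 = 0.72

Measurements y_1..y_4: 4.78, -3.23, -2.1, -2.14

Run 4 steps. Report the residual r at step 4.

resid = 2.7130

step 1: x_pred=3.5256  r=1.2544  x^+=4.5040  v^+=0.9568  a^+=1.3226
step 2: x_pred=5.5549  r=-8.7849  x^+=-1.2973  v^+=-0.6771  a^+=-2.8976
step 3: x_pred=-2.5637  r=0.4637  x^+=-2.2020  v^+=-2.6552  a^+=-2.6748
step 4: x_pred=-4.8530  r=2.7130  x^+=-2.7369  v^+=-3.8050  a^+=-1.3715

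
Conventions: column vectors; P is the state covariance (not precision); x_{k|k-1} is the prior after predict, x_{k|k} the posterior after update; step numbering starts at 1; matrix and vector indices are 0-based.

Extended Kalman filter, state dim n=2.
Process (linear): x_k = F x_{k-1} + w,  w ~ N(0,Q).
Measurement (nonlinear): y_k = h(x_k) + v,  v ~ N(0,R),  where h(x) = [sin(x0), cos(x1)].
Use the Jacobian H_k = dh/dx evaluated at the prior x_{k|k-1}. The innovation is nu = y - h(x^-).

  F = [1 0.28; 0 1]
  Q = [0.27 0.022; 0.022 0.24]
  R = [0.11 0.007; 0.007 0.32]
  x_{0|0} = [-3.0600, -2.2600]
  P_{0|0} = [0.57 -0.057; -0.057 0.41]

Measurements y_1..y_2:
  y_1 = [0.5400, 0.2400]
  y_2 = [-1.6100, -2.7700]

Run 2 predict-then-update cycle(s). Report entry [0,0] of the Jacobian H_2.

step 1: x^-=[-3.6928, -2.2600]  P^-=[0.8402 0.0798; 0.0798 0.6500]  H_jac=[-0.8519 0.0000; 0.0000 0.7718]  S=[0.7198 -0.0455; -0.0455 0.7071]  K=[-0.9930 0.0232; -0.0498 0.7062]  nu=[0.0163, 0.8759]  x^+=[-3.6886, -1.6422]  P^+=[0.1280 0.0006; 0.0006 0.2924]
step 2: x^-=[-4.1484, -1.6422]  P^-=[0.4213 0.1045; 0.1045 0.5324]  H_jac=[-0.5345 0.0000; 0.0000 0.9974]  S=[0.2304 -0.0487; -0.0487 0.8496]  K=[-0.9633 0.0674; -0.1117 0.6186]  nu=[-2.4551, -2.6986]  x^+=[-1.9655, -3.0374]  P^+=[0.1973 0.0149; 0.0149 0.1977]

H_jac[0,0] = -0.5345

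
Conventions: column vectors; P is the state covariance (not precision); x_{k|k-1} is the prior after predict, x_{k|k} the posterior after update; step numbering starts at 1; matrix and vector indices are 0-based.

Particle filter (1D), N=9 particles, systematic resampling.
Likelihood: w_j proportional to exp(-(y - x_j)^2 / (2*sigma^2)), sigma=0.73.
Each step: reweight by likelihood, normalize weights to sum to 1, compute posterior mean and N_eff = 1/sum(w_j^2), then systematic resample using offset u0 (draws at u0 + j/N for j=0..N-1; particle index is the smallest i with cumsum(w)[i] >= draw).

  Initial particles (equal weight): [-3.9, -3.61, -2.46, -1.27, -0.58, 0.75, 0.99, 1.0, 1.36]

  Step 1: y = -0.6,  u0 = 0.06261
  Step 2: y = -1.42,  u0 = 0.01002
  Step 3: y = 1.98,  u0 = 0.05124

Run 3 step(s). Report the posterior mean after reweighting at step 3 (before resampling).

post_mean = -0.6107

step 1: w=[0.0000, 0.0001, 0.0187, 0.3145, 0.4790, 0.0867, 0.0447, 0.0434, 0.0130]  mean=-0.5531  Neff=2.9393  idx=[3, 3, 3, 4, 4, 4, 4, 5, 7]
step 2: w=[0.1952, 0.1952, 0.1952, 0.1028, 0.1028, 0.1028, 0.1028, 0.0024, 0.0008]  mean=-0.9795  Neff=6.3871  idx=[0, 0, 1, 1, 2, 2, 3, 4, 6]
step 3: w=[0.0074, 0.0074, 0.0074, 0.0074, 0.0074, 0.0074, 0.3185, 0.3185, 0.3185]  mean=-0.6107  Neff=3.2820  idx=[6, 6, 6, 7, 7, 7, 8, 8, 8]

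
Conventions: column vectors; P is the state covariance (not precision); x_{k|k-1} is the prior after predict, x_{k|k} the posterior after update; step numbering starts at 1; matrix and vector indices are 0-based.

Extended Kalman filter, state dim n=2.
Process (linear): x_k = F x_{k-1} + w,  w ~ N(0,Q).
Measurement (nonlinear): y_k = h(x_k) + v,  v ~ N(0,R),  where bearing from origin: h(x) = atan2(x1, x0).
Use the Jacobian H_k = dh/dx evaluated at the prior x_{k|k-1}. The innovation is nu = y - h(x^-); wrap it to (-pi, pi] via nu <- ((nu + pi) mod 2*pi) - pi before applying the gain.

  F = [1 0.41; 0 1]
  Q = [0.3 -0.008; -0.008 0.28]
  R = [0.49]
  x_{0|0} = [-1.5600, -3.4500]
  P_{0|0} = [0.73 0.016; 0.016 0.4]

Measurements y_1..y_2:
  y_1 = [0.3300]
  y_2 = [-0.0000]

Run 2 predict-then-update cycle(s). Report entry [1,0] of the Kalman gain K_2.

step 1: x^-=[-2.9745, -3.4500]  P^-=[1.1104 0.1720; 0.1720 0.6800]  H_jac=[0.1663 -0.1433]  S=[0.5265]  K=[0.3038; -0.1308]  nu=[2.6123]  x^+=[-2.1808, -3.7918]  P^+=[1.0618 0.1929; 0.1929 0.6710]
step 2: x^-=[-3.7354, -3.7918]  P^-=[1.6328 0.4600; 0.4600 0.9510]  H_jac=[0.1338 -0.1318]  S=[0.5195]  K=[0.3039; -0.1228]  nu=[2.3487]  x^+=[-3.0217, -4.0803]  P^+=[1.5848 0.4794; 0.4794 0.9431]

K[1,0] = -0.1228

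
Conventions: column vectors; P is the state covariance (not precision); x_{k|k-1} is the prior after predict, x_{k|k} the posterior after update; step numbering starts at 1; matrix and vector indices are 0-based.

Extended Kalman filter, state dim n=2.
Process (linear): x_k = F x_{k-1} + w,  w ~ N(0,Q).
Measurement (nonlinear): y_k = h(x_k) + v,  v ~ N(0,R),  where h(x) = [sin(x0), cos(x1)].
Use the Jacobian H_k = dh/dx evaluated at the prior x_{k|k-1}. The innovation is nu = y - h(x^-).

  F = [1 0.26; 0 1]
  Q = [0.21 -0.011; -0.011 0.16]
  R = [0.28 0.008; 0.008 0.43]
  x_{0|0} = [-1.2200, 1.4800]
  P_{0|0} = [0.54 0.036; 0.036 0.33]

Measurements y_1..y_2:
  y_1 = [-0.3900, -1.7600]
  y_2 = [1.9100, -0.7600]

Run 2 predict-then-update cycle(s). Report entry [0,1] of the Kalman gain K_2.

K[0,1] = -0.0338

step 1: x^-=[-0.8352, 1.4800]  P^-=[0.7910 0.1108; 0.1108 0.4900]  H_jac=[0.6710 0.0000; 0.0000 -0.9959]  S=[0.6362 -0.0660; -0.0660 0.9160]  K=[0.8280 -0.0608; 0.0620 -0.5283]  nu=[0.3514, -1.8507]  x^+=[-0.4317, 2.4795]  P^+=[0.3448 0.0196; 0.0196 0.2276]
step 2: x^-=[0.2129, 2.4795]  P^-=[0.5804 0.0678; 0.0678 0.3876]  H_jac=[0.9774 0.0000; 0.0000 -0.6148]  S=[0.8344 -0.0327; -0.0327 0.5765]  K=[0.6785 -0.0338; 0.0633 -0.4098]  nu=[1.6987, 0.0287]  x^+=[1.3645, 2.5752]  P^+=[0.1941 0.0148; 0.0148 0.2858]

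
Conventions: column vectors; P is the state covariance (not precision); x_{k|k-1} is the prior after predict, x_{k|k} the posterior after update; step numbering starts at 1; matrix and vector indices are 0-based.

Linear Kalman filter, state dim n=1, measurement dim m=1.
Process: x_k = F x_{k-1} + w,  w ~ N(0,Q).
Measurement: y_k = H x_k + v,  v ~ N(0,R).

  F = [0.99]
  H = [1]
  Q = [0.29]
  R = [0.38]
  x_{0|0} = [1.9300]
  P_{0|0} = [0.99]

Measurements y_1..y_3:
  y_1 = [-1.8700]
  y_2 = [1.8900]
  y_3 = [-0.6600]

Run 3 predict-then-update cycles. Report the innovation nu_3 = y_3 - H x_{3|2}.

innov = [-1.4002]

step 1: x^-=[1.9107]  P^-=[1.2603]  S=[1.6403]  K=[0.7683]  nu=[-3.7807]  x^+=[-0.9941]  P^+=[0.2920]
step 2: x^-=[-0.9842]  P^-=[0.5762]  S=[0.9562]  K=[0.6026]  nu=[2.8742]  x^+=[0.7477]  P^+=[0.2290]
step 3: x^-=[0.7402]  P^-=[0.5144]  S=[0.8944]  K=[0.5751]  nu=[-1.4002]  x^+=[-0.0651]  P^+=[0.2186]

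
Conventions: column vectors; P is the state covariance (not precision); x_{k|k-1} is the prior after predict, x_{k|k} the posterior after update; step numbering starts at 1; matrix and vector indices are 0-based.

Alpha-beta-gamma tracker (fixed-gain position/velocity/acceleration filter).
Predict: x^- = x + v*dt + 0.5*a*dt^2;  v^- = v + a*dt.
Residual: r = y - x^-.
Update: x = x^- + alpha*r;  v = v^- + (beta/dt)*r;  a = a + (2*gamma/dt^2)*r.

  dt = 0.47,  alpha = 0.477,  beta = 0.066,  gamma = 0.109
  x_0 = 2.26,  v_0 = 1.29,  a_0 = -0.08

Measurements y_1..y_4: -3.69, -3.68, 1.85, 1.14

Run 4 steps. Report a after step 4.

step 1: x_pred=2.8575  r=-6.5475  x^+=-0.2657  v^+=0.3330  a^+=-6.5415
step 2: x_pred=-0.8317  r=-2.8483  x^+=-2.1903  v^+=-3.1415  a^+=-9.3524
step 3: x_pred=-4.6998  r=6.5498  x^+=-1.5756  v^+=-6.6174  a^+=-2.8886
step 4: x_pred=-5.0048  r=6.1448  x^+=-2.0737  v^+=-7.1121  a^+=3.1755

a_post = 3.1755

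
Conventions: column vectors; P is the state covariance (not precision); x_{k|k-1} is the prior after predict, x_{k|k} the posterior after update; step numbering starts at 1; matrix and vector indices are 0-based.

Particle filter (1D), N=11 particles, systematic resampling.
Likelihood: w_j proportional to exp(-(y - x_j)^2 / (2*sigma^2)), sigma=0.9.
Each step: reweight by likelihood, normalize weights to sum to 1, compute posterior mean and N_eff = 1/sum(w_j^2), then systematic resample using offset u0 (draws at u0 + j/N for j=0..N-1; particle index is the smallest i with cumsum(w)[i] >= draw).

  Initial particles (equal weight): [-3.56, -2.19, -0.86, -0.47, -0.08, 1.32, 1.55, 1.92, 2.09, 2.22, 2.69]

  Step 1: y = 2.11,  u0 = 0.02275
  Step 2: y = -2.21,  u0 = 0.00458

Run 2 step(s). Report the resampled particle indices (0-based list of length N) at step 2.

step 1: w=[0.0000, 0.0000, 0.0008, 0.0031, 0.0097, 0.1269, 0.1537, 0.1825, 0.1865, 0.1852, 0.1516]  mean=1.9621  Neff=6.0526  idx=[5, 5, 6, 7, 7, 8, 8, 8, 9, 9, 10]
step 2: w=[0.3891, 0.3891, 0.1382, 0.0228, 0.0228, 0.0094, 0.0094, 0.0094, 0.0047, 0.0047, 0.0003]  mean=1.4097  Neff=3.0931  idx=[0, 0, 0, 0, 0, 1, 1, 1, 1, 2, 2]

resampled_idx = [0, 0, 0, 0, 0, 1, 1, 1, 1, 2, 2]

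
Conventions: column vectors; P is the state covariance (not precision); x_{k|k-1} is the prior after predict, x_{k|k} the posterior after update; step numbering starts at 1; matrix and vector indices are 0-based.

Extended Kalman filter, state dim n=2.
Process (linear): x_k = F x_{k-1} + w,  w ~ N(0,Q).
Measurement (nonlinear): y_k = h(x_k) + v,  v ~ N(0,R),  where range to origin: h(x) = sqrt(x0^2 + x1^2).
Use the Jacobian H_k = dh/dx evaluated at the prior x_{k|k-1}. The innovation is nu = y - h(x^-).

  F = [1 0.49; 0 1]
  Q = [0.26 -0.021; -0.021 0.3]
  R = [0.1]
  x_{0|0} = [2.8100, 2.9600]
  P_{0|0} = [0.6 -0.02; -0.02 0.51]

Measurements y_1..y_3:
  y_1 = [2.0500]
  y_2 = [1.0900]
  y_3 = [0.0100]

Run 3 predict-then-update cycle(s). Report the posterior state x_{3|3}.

step 1: x^-=[4.2604, 2.9600]  P^-=[0.9629 0.2089; 0.2089 0.8100]  H_jac=[0.8212 0.5706]  S=[1.2089]  K=[0.7527; 0.5242]  nu=[-3.1377]  x^+=[1.8986, 1.3151]  P^+=[0.2779 -0.2681; -0.2681 0.4778]
step 2: x^-=[2.5430, 1.3151]  P^-=[0.3899 -0.0550; -0.0550 0.7778]  H_jac=[0.8883 0.4594]  S=[0.5269]  K=[0.6094; 0.5854]  nu=[-1.7729]  x^+=[1.4626, 0.2772]  P^+=[0.1942 -0.2430; -0.2430 0.5972]
step 3: x^-=[1.5984, 0.2772]  P^-=[0.3595 0.0287; 0.0287 0.8972]  H_jac=[0.9853 0.1709]  S=[0.4849]  K=[0.7407; 0.3745]  nu=[-1.6123]  x^+=[0.4042, -0.3266]  P^+=[0.0935 -0.1058; -0.1058 0.8292]

x_post = [0.4042, -0.3266]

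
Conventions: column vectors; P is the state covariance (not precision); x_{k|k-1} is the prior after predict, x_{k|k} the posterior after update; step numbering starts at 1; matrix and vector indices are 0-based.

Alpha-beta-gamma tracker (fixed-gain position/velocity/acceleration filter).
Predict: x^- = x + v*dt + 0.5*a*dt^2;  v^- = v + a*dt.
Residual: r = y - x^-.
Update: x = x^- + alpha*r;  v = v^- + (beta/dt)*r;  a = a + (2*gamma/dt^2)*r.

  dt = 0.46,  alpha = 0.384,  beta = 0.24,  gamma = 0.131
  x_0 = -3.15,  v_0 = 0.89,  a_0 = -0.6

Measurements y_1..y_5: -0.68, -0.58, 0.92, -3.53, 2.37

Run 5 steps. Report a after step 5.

step 1: x_pred=-2.8041  r=2.1241  x^+=-1.9884  v^+=1.7222  a^+=2.0300
step 2: x_pred=-0.9814  r=0.4014  x^+=-0.8273  v^+=2.8655  a^+=2.5271
step 3: x_pred=0.7582  r=0.1618  x^+=0.8203  v^+=4.1123  a^+=2.7274
step 4: x_pred=3.0006  r=-6.5306  x^+=0.4928  v^+=1.9597  a^+=-5.3586
step 5: x_pred=0.8273  r=1.5427  x^+=1.4197  v^+=0.2996  a^+=-3.4485

a_post = -3.4485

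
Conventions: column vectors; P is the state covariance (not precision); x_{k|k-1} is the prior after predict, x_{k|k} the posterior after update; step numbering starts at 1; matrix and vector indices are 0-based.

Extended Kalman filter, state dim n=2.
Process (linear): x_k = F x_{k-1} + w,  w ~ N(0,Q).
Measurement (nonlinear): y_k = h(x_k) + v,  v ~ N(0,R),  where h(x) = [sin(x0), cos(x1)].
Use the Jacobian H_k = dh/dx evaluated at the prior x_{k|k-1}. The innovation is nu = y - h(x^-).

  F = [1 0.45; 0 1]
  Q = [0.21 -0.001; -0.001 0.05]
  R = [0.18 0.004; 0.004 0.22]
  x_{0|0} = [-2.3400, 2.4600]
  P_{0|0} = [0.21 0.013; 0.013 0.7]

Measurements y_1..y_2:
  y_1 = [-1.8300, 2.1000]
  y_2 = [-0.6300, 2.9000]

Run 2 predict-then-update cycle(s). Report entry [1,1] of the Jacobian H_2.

H_jac[1,1] = 0.2739

step 1: x^-=[-1.2330, 2.4600]  P^-=[0.5735 0.3270; 0.3270 0.7500]  H_jac=[0.3314 0.0000; 0.0000 -0.6300]  S=[0.2430 -0.0643; -0.0643 0.5177]  K=[0.6999 -0.3111; 0.2115 -0.8865]  nu=[-0.8865, 2.8766]  x^+=[-2.7482, -0.2775]  P^+=[0.3764 0.1042; 0.1042 0.3082]
step 2: x^-=[-2.8731, -0.2775]  P^-=[0.7425 0.2419; 0.2419 0.3582]  H_jac=[-0.9642 0.0000; 0.0000 0.2739]  S=[0.8703 -0.0599; -0.0599 0.2469]  K=[-0.8178 0.0700; -0.2447 0.3381]  nu=[-0.3647, 1.9383]  x^+=[-2.4391, 0.4671]  P^+=[0.1524 0.0443; 0.0443 0.2680]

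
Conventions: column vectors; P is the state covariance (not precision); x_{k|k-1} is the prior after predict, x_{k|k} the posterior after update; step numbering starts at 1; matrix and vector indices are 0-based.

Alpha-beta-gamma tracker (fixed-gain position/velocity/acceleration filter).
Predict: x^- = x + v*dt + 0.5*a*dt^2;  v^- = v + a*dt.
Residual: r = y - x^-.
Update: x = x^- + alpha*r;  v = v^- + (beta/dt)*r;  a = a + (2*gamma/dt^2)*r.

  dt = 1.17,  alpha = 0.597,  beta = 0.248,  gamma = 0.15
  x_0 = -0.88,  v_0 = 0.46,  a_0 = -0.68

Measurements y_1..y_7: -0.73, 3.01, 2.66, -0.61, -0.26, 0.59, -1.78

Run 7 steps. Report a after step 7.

a_post = -0.6828

step 1: x_pred=-0.8072  r=0.0772  x^+=-0.7611  v^+=-0.3192  a^+=-0.6631
step 2: x_pred=-1.5885  r=4.5985  x^+=1.1568  v^+=-0.1203  a^+=0.3447
step 3: x_pred=1.2520  r=1.4080  x^+=2.0926  v^+=0.5814  a^+=0.6533
step 4: x_pred=3.2200  r=-3.8300  x^+=0.9335  v^+=0.5339  a^+=-0.1861
step 5: x_pred=1.4308  r=-1.6908  x^+=0.4214  v^+=-0.0422  a^+=-0.5566
step 6: x_pred=-0.0089  r=0.5989  x^+=0.3486  v^+=-0.5665  a^+=-0.4254
step 7: x_pred=-0.6053  r=-1.1747  x^+=-1.3066  v^+=-1.3132  a^+=-0.6828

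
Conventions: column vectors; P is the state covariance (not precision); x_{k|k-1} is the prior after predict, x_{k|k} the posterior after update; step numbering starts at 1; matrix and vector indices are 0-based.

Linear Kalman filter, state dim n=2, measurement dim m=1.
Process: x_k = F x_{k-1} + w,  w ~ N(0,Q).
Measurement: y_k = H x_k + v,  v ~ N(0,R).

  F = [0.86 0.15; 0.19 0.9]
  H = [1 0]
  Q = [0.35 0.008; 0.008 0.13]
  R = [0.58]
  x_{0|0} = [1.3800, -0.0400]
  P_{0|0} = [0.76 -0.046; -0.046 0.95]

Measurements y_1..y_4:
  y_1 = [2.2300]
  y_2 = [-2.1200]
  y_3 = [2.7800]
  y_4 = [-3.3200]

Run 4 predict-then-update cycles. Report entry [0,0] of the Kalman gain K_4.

K[0,0] = 0.5182

step 1: x^-=[1.1808, 0.2262]  P^-=[0.9216 0.2235; 0.2235 0.9112]  S=[1.5016]  K=[0.6137; 0.1489]  nu=[1.0492]  x^+=[1.8247, 0.3824]  P^+=[0.3560 0.0863; 0.0863 0.8779]
step 2: x^-=[1.6266, 0.6908]  P^-=[0.6553 0.2540; 0.2540 0.8835]  S=[1.2353]  K=[0.5305; 0.2056]  nu=[-3.7466]  x^+=[-0.3609, -0.0794]  P^+=[0.3077 0.1192; 0.1192 0.8313]
step 3: x^-=[-0.3223, -0.1401]  P^-=[0.6270 0.2662; 0.2662 0.8552]  S=[1.2070]  K=[0.5195; 0.2205]  nu=[3.1023]  x^+=[1.2893, 0.5441]  P^+=[0.3013 0.1279; 0.1279 0.7965]
step 4: x^-=[1.1904, 0.7347]  P^-=[0.6238 0.2674; 0.2674 0.8298]  S=[1.2038]  K=[0.5182; 0.2221]  nu=[-4.5104]  x^+=[-1.1468, -0.2673]  P^+=[0.3005 0.1288; 0.1288 0.7704]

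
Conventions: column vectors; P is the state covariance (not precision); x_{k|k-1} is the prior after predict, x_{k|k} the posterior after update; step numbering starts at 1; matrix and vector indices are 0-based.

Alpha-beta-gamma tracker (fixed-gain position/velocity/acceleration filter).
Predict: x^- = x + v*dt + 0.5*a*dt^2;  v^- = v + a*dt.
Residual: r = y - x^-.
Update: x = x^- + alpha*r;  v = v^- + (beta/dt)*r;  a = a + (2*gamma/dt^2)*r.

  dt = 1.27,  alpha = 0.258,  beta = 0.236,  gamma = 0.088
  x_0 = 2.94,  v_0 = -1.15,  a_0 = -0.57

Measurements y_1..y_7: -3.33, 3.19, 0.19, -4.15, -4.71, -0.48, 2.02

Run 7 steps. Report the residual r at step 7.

resid = 1.9005

step 1: x_pred=1.0198  r=-4.3498  x^+=-0.1024  v^+=-2.6822  a^+=-1.0447
step 2: x_pred=-4.3513  r=7.5413  x^+=-2.4056  v^+=-2.6075  a^+=-0.2217
step 3: x_pred=-5.8961  r=6.0861  x^+=-4.3259  v^+=-1.7582  a^+=0.4424
step 4: x_pred=-6.2020  r=2.0520  x^+=-5.6726  v^+=-0.8151  a^+=0.6663
step 5: x_pred=-6.1704  r=1.4604  x^+=-5.7936  v^+=0.3025  a^+=0.8256
step 6: x_pred=-4.7436  r=4.2636  x^+=-3.6436  v^+=2.1434  a^+=1.2909
step 7: x_pred=0.1195  r=1.9005  x^+=0.6098  v^+=4.1360  a^+=1.4983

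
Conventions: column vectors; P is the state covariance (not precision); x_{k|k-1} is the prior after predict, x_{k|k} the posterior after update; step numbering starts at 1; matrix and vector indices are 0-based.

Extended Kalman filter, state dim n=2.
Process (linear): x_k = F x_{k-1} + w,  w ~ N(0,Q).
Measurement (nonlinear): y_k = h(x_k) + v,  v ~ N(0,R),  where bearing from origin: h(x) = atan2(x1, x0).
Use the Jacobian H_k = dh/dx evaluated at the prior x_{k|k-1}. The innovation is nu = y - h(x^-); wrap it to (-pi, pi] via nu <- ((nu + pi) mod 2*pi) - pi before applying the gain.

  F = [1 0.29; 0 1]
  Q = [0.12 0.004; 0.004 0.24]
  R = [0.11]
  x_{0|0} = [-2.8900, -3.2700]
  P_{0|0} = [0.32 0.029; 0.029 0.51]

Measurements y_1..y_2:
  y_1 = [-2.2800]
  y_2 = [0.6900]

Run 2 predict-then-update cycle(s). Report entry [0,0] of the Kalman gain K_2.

step 1: x^-=[-3.8383, -3.2700]  P^-=[0.4997 0.1809; 0.1809 0.7500]  H_jac=[0.1286 -0.1510]  S=[0.1283]  K=[0.2880; -0.7010]  nu=[0.1560]  x^+=[-3.7934, -3.3793]  P^+=[0.4891 0.2068; 0.2068 0.6869]
step 2: x^-=[-4.7734, -3.3793]  P^-=[0.7868 0.4100; 0.4100 0.9269]  H_jac=[0.0988 -0.1396]  S=[0.1244]  K=[0.1649; -0.7141]  nu=[-3.0676]  x^+=[-5.2791, -1.1888]  P^+=[0.7834 0.4247; 0.4247 0.8635]

K[0,0] = 0.1649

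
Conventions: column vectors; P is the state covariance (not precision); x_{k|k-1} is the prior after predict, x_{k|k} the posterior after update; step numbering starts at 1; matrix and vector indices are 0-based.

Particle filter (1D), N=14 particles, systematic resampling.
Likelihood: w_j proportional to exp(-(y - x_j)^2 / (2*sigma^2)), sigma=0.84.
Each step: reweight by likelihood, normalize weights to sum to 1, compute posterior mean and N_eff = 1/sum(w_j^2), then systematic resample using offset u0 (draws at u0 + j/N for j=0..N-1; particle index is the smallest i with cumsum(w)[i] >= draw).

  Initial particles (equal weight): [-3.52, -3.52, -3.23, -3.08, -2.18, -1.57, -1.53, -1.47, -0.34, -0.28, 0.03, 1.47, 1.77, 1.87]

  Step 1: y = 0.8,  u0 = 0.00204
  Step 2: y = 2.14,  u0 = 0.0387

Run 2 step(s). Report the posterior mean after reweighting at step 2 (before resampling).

step 1: w=[0.0000, 0.0000, 0.0000, 0.0000, 0.0006, 0.0058, 0.0066, 0.0080, 0.1227, 0.1348, 0.2024, 0.2242, 0.1582, 0.1369]  mean=0.7599  Neff=5.9407  idx=[5, 8, 9, 9, 10, 10, 10, 11, 11, 11, 12, 12, 12, 13]
step 2: w=[0.0000, 0.0021, 0.0026, 0.0026, 0.0071, 0.0071, 0.0071, 0.1207, 0.1207, 0.1207, 0.1506, 0.1506, 0.1506, 0.1576]  mean=1.6249  Neff=7.3140  idx=[7, 7, 8, 8, 9, 10, 10, 10, 11, 11, 12, 12, 13, 13]

post_mean = 1.6249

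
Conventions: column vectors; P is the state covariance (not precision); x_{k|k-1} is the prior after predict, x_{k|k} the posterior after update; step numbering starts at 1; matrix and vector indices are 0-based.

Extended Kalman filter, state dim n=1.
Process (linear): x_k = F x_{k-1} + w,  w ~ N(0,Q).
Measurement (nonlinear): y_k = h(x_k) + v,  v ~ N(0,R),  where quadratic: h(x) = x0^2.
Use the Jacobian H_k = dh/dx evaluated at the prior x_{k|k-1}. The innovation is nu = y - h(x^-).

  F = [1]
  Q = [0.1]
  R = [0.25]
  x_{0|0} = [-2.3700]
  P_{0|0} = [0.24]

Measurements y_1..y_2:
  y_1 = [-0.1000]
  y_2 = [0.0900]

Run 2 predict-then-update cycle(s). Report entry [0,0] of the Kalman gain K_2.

K[0,0] = -0.2991

step 1: x^-=[-2.3700]  P^-=[0.3400]  H_jac=[-4.7400]  S=[7.8890]  K=[-0.2043]  nu=[-5.7169]  x^+=[-1.2021]  P^+=[0.0108]
step 2: x^-=[-1.2021]  P^-=[0.1108]  H_jac=[-2.4042]  S=[0.8903]  K=[-0.2991]  nu=[-1.3551]  x^+=[-0.7968]  P^+=[0.0311]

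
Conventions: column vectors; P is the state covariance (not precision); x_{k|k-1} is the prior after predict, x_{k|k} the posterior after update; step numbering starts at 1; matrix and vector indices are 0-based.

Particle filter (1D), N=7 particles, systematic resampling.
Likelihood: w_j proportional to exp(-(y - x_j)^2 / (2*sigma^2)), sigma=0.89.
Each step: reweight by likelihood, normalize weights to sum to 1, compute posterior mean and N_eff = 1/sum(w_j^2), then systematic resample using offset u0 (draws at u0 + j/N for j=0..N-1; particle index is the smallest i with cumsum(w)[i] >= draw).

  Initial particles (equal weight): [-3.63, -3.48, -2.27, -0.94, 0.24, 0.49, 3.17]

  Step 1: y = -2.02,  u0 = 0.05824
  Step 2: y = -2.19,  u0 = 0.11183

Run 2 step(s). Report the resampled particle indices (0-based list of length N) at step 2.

step 1: w=[0.0997, 0.1333, 0.4920, 0.2451, 0.0204, 0.0096, 0.0000]  mean=-2.1632  Neff=3.0271  idx=[0, 1, 2, 2, 2, 3, 3]
step 2: w=[0.0620, 0.0803, 0.2288, 0.2288, 0.2288, 0.0857, 0.0857]  mean=-2.2237  Neff=5.4952  idx=[1, 2, 3, 3, 4, 4, 6]

resampled_idx = [1, 2, 3, 3, 4, 4, 6]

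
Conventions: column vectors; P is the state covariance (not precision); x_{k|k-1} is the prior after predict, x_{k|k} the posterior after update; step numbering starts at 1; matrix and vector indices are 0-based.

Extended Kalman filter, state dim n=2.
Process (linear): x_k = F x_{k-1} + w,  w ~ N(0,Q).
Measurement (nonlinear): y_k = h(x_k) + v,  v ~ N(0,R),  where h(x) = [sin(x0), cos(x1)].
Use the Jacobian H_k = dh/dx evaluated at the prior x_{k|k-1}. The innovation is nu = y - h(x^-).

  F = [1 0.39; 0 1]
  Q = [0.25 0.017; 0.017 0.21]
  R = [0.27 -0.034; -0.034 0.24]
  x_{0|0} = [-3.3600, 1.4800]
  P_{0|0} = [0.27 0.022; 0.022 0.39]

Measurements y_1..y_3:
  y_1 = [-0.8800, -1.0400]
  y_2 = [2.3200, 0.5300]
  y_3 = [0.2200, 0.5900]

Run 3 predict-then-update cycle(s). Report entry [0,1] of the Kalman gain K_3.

step 1: x^-=[-2.7828, 1.4800]  P^-=[0.5965 0.1911; 0.1911 0.6000]  H_jac=[-0.9363 0.0000; 0.0000 -0.9959]  S=[0.7929 0.1442; 0.1442 0.8351]  K=[-0.6844 -0.1097; -0.0986 -0.6985]  nu=[-0.5289, -1.1307]  x^+=[-2.2968, 2.3220]  P^+=[0.1934 0.0031; 0.0031 0.1650]
step 2: x^-=[-1.3912, 2.3220]  P^-=[0.4709 0.0844; 0.0844 0.3750]  H_jac=[0.1786 0.0000; 0.0000 -0.7309]  S=[0.2850 -0.0450; -0.0450 0.4403]  K=[0.2774 -0.1118; -0.0462 -0.6272]  nu=[3.3039, 1.2125]  x^+=[-0.6102, 1.4090]  P^+=[0.4406 0.0496; 0.0496 0.2038]
step 3: x^-=[-0.0607, 1.4090]  P^-=[0.7603 0.1461; 0.1461 0.4138]  H_jac=[0.9982 0.0000; 0.0000 -0.9869]  S=[1.0275 -0.1779; -0.1779 0.6431]  K=[0.7350 -0.0209; 0.0336 -0.6258]  nu=[0.2807, 0.4289]  x^+=[0.1366, 1.1500]  P^+=[0.1995 0.0304; 0.0304 0.1533]

K[0,1] = -0.0209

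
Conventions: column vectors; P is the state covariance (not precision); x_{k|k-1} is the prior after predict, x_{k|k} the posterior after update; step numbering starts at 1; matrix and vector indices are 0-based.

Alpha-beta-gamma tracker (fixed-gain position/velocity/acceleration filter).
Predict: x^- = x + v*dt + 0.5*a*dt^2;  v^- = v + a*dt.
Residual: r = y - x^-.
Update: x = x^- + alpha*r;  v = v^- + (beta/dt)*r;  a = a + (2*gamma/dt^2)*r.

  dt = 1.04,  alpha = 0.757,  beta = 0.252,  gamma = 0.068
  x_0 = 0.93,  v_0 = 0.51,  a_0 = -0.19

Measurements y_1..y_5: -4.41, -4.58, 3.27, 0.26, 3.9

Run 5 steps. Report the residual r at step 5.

resid = 3.4511

step 1: x_pred=1.3576  r=-5.7676  x^+=-3.0085  v^+=-1.0851  a^+=-0.9152
step 2: x_pred=-4.6320  r=0.0520  x^+=-4.5926  v^+=-2.0244  a^+=-0.9087
step 3: x_pred=-7.1894  r=10.4594  x^+=0.7284  v^+=-0.4350  a^+=0.4065
step 4: x_pred=0.4958  r=-0.2358  x^+=0.3173  v^+=-0.0694  a^+=0.3768
step 5: x_pred=0.4489  r=3.4511  x^+=3.0614  v^+=1.1587  a^+=0.8108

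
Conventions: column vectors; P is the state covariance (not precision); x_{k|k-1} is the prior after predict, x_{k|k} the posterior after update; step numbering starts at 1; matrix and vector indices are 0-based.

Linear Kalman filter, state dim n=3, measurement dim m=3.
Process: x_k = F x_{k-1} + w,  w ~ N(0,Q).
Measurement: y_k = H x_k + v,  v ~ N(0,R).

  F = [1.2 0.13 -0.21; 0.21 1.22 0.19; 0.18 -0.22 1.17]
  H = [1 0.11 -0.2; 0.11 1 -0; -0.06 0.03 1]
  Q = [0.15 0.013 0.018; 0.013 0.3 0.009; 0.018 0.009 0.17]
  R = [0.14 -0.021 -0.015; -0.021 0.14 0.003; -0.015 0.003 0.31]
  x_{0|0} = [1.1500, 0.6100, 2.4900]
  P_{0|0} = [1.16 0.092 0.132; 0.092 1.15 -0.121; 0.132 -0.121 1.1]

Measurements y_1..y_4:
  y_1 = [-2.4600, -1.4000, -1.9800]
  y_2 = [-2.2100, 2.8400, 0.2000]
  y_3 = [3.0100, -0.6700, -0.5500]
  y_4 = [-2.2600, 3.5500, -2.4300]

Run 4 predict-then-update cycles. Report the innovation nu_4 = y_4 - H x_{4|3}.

innov = [-3.8913, 3.1468, -1.1743]

step 1: x^-=[0.9364, 1.4588, 2.9861]  P^-=[1.8571 0.6333 0.0996; 0.6333 2.1041 -0.1260; 0.0996 -0.1260 1.8796]  S=[2.2028 1.0787 -0.3929; 1.0787 2.4059 -0.0971; -0.3929 -0.0971 2.1764]  K=[0.9248 -0.0597 0.1676; -0.0522 0.9263 -0.0145; 0.0369 -0.0295 0.8645]  nu=[-2.9596, -2.9618, -4.9537]  x^+=[-2.4539, -1.0588, -1.3182]  P^+=[0.1425 -0.0430 0.0477; -0.0430 0.1355 -0.0076; 0.0477 -0.0076 0.2704]
step 2: x^-=[-2.8055, -2.0575, -1.7511]  P^-=[0.3323 0.0061 0.0525; 0.0061 0.4960 0.0336; 0.0525 0.0336 0.5788]  S=[0.4804 0.0684 -0.0923; 0.0684 0.6413 0.0547; -0.0923 0.0547 0.8861]  K=[0.6950 -0.0171 0.1104; 0.0034 0.7734 0.0069; 0.0001 0.0059 0.6504]  nu=[0.4716, 5.2061, 1.8445]  x^+=[-2.3629, 1.9834, -0.5207]  P^+=[0.1053 -0.0282 0.0309; -0.0282 0.1113 -0.0006; 0.0309 -0.0006 0.2035]
step 3: x^-=[-2.4683, 1.8246, -1.4709]  P^-=[0.2881 0.0128 0.0365; 0.0128 0.4654 0.0312; 0.0365 0.0312 0.4730]  S=[0.4395 0.0678 -0.0849; 0.0678 0.6117 0.0496; -0.0849 0.0496 0.7819]  K=[0.6623 -0.0086 0.0975; 0.0161 0.7605 0.0103; -0.0098 0.0099 0.6016]  nu=[4.9834, -2.2231, 0.7181]  x^+=[0.9212, 0.2215, -1.1097]  P^+=[0.0997 -0.0258 0.0270; -0.0258 0.1090 0.0004; 0.0270 0.0004 0.1883]
step 4: x^-=[1.3673, 0.2528, -1.1812]  P^-=[0.2820 0.0143 0.0333; 0.0143 0.4626 0.0291; 0.0333 0.0291 0.4494]  S=[0.4341 0.0688 -0.0832; 0.0688 0.6091 0.0469; -0.0832 0.0469 0.7586]  K=[0.6572 -0.0071 0.0947; 0.0184 0.7591 0.0105; -0.0115 0.0096 0.5891]  nu=[-3.8913, 3.1468, -1.1743]  x^+=[-1.3237, 2.5574, -1.7979]  P^+=[0.0988 -0.0254 0.0262; -0.0254 0.1087 0.0005; 0.0262 0.0005 0.1844]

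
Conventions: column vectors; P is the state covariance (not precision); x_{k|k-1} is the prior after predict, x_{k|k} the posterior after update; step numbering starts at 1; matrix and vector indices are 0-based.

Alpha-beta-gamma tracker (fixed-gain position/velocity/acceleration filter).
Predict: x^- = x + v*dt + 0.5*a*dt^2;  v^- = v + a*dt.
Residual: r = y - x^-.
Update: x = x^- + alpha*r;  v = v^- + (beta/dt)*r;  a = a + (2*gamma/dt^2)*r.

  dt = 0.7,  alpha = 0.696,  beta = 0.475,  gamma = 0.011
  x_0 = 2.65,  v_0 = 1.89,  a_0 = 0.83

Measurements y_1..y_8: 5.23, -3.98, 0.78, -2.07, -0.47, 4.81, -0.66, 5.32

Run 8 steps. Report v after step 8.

step 1: x_pred=4.1764  r=1.0537  x^+=4.9097  v^+=3.1860  a^+=0.8773
step 2: x_pred=7.3548  r=-11.3348  x^+=-0.5342  v^+=-3.8914  a^+=0.3684
step 3: x_pred=-3.1679  r=3.9479  x^+=-0.4202  v^+=-0.9546  a^+=0.5457
step 4: x_pred=-0.9547  r=-1.1153  x^+=-1.7309  v^+=-1.3294  a^+=0.4956
step 5: x_pred=-2.5401  r=2.0701  x^+=-1.0993  v^+=0.4222  a^+=0.5885
step 6: x_pred=-0.6596  r=5.4696  x^+=3.1472  v^+=4.5457  a^+=0.8341
step 7: x_pred=6.5336  r=-7.1936  x^+=1.5268  v^+=0.2482  a^+=0.5111
step 8: x_pred=1.8258  r=3.4942  x^+=4.2578  v^+=2.9770  a^+=0.6680

v_post = 2.9770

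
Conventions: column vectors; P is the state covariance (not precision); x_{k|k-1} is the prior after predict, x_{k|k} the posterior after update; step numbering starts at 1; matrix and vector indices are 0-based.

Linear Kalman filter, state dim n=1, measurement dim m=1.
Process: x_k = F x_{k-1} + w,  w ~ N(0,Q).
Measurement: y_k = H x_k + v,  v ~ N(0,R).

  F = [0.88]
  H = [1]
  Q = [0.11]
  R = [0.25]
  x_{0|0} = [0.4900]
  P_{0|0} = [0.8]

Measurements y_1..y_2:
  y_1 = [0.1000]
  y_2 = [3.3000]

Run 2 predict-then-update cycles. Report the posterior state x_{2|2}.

x_post = [1.7442]

step 1: x^-=[0.4312]  P^-=[0.7295]  S=[0.9795]  K=[0.7448]  nu=[-0.3312]  x^+=[0.1845]  P^+=[0.1862]
step 2: x^-=[0.1624]  P^-=[0.2542]  S=[0.5042]  K=[0.5042]  nu=[3.1376]  x^+=[1.7442]  P^+=[0.1260]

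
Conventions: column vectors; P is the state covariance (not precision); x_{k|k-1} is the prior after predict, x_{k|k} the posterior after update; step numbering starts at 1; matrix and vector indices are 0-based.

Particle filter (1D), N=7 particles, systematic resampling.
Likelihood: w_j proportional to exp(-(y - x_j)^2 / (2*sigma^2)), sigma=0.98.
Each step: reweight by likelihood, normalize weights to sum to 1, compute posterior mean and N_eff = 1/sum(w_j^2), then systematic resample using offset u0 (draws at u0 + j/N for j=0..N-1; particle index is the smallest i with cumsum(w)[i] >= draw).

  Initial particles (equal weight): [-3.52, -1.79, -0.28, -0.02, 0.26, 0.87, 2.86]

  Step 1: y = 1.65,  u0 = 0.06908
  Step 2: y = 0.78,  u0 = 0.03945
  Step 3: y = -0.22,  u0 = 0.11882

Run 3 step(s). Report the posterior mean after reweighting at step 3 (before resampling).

step 1: w=[0.0000, 0.0011, 0.0741, 0.1206, 0.1884, 0.3754, 0.2404]  mean=1.0380  Neff=3.9334  idx=[2, 4, 4, 5, 5, 6, 6]
step 2: w=[0.1239, 0.1932, 0.1932, 0.2215, 0.2215, 0.0234, 0.0234]  mean=0.5849  Neff=5.2857  idx=[0, 1, 2, 2, 3, 4, 4]
step 3: w=[0.1892, 0.1681, 0.1681, 0.1681, 0.1021, 0.1021, 0.1021]  mean=0.3447  Neff=6.5832  idx=[0, 1, 2, 3, 3, 5, 6]

post_mean = 0.3447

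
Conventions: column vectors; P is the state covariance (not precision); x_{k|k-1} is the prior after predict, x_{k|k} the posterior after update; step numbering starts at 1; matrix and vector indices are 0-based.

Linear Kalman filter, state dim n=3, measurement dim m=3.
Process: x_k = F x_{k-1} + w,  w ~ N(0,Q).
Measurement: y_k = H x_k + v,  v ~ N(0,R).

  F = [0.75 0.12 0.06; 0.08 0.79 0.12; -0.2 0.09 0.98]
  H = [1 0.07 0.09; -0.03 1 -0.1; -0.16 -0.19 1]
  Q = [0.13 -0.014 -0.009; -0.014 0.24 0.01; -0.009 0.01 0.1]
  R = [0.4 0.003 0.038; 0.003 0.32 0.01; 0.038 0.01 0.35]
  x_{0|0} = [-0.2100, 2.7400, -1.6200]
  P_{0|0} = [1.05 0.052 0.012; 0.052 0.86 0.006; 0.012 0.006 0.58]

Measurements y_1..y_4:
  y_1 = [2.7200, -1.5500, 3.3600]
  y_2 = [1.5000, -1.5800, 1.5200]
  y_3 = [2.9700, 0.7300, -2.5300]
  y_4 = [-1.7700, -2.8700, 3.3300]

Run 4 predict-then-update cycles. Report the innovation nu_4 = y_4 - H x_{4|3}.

innov = [-3.1260, -3.2698, 4.2430]

step 1: x^-=[0.0741, 1.9534, -1.2990]  P^-=[0.7456 0.1675 -0.1114; 0.1675 0.7997 0.1201; -0.1114 0.1201 0.7005]  S=[1.1601 0.2189 -0.1661; 0.2189 1.0927 -0.1104; -0.1661 -0.1104 1.0987]  K=[0.6228 0.0037 -0.1445; 0.0731 0.7045 0.0284; 0.0384 0.1068 0.6496]  nu=[2.6261, -3.6311, 5.0420]  x^+=[0.9678, -0.2696, 1.6893]  P^+=[0.2417 0.0102 0.0138; 0.0102 0.2328 0.0656; 0.0138 0.0656 0.2445]
step 2: x^-=[0.7948, 0.0671, 1.4377]  P^-=[0.2742 0.0359 -0.0099; 0.0359 0.4044 0.1022; -0.0099 0.1022 0.3522]  S=[0.6836 0.0652 0.0089; 0.0652 0.7055 -0.0020; 0.0089 -0.0020 0.6904]  K=[0.4044 0.0029 -0.0930; 0.0543 0.5522 0.0293; 0.0271 0.0942 0.4843]  nu=[0.5711, -1.4795, 0.2223]  x^+=[1.0008, -0.7124, 1.4214]  P^+=[0.1569 0.0069 0.0093; 0.0069 0.1827 0.0537; 0.0093 0.0537 0.1832]
step 3: x^-=[0.7504, -0.3122, 1.1287]  P^-=[0.2244 0.0224 -0.0062; 0.0224 0.3689 0.0836; -0.0062 0.0836 0.2892]  S=[0.6316 0.0494 0.0170; 0.0494 0.6739 -0.0061; 0.0170 -0.0061 0.6299]  K=[0.3594 -0.0030 -0.0833; 0.0462 0.5308 0.0197; 0.0224 0.0837 0.4358]  nu=[2.1399, 1.1776, -3.5979]  x^+=[1.8157, 0.3409, -0.2927]  P^+=[0.1396 0.0042 0.0076; 0.0042 0.1751 0.0479; 0.0076 0.0479 0.1645]
step 4: x^-=[1.3852, 0.3795, -0.6193]  P^-=[0.2138 0.0184 -0.0068; 0.0184 0.3623 0.0769; -0.0068 0.0769 0.2703]  S=[0.6201 0.0450 0.0170; 0.0450 0.6687 -0.0092; 0.0170 -0.0092 0.6129]  K=[0.3485 -0.0056 -0.0823; 0.0431 0.5268 0.0151; 0.0197 0.0794 0.4196]  nu=[-3.1260, -3.2698, 4.2430]  x^+=[-0.0353, -1.4138, 0.8399]  P^+=[0.1354 0.0031 0.0066; 0.0031 0.1735 0.0457; 0.0066 0.0457 0.1581]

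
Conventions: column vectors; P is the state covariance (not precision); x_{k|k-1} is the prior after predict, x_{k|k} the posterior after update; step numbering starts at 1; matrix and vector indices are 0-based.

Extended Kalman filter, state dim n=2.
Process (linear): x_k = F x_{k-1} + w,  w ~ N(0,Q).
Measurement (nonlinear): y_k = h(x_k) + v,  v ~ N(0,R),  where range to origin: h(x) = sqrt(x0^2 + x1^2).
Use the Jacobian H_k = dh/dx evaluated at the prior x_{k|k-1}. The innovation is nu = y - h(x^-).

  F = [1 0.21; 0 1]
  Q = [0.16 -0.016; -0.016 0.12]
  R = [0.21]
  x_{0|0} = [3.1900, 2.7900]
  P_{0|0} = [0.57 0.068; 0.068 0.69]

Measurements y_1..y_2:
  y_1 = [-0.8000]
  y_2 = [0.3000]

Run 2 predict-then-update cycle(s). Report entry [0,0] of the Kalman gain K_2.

K[0,0] = 0.5519

step 1: x^-=[3.7759, 2.7900]  P^-=[0.7890 0.1969; 0.1969 0.8100]  H_jac=[0.8043 0.5943]  S=[1.1946]  K=[0.6291; 0.5355]  nu=[-5.4948]  x^+=[0.3190, -0.1525]  P^+=[0.3162 -0.2056; -0.2056 0.4674]
step 2: x^-=[0.2869, -0.1525]  P^-=[0.4104 -0.1234; -0.1234 0.5874]  H_jac=[0.8831 -0.4692]  S=[0.7617]  K=[0.5519; -0.5050]  nu=[-0.0249]  x^+=[0.2732, -0.1399]  P^+=[0.1785 0.0889; 0.0889 0.3932]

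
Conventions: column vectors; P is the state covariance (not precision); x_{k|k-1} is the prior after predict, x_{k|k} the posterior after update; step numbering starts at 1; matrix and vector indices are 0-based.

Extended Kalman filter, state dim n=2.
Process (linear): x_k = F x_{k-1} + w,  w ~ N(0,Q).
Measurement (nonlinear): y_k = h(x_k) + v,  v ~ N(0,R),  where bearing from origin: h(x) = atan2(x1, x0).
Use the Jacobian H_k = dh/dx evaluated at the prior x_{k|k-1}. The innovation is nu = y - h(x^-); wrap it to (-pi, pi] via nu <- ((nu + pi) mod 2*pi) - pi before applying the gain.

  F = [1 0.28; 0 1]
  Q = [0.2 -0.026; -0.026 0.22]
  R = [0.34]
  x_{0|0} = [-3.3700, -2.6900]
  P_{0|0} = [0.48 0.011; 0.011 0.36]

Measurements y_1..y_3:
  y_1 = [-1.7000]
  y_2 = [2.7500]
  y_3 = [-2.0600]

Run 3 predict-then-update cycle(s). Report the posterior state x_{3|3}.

step 1: x^-=[-4.1232, -2.6900]  P^-=[0.7144 0.0858; 0.0858 0.5800]  H_jac=[0.1110 -0.1701]  S=[0.3623]  K=[0.1785; -0.2460]  nu=[0.8635]  x^+=[-3.9690, -2.9025]  P^+=[0.7028 0.1017; 0.1017 0.5581]
step 2: x^-=[-4.7817, -2.9025]  P^-=[1.0035 0.2320; 0.2320 0.7781]  H_jac=[0.0928 -0.1528]  S=[0.3602]  K=[0.1600; -0.2704]  nu=[-0.9371]  x^+=[-4.9317, -2.6491]  P^+=[0.9943 0.2476; 0.2476 0.7517]
step 3: x^-=[-5.6734, -2.6491]  P^-=[1.3919 0.4320; 0.4320 0.9717]  H_jac=[0.0676 -0.1447]  S=[0.3583]  K=[0.0880; -0.3110]  nu=[0.6447]  x^+=[-5.6167, -2.8496]  P^+=[1.3891 0.4419; 0.4419 0.9371]

x_post = [-5.6167, -2.8496]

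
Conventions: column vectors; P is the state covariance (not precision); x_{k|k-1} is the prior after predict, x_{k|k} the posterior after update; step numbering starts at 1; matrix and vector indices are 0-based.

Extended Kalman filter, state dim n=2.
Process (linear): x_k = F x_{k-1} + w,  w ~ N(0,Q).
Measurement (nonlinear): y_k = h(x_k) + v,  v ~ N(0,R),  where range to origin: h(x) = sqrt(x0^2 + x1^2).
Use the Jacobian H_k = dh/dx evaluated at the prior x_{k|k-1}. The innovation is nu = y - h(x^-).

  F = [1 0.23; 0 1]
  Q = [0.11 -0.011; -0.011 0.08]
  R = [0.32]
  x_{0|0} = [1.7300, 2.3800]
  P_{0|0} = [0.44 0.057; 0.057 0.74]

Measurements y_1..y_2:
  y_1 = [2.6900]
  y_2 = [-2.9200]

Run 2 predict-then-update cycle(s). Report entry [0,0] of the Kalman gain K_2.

step 1: x^-=[2.2774, 2.3800]  P^-=[0.6154 0.2162; 0.2162 0.8200]  H_jac=[0.6914 0.7225]  S=[1.2582]  K=[0.4623; 0.5897]  nu=[-0.6041]  x^+=[1.9981, 2.0238]  P^+=[0.3465 -0.1268; -0.1268 0.3825]
step 2: x^-=[2.4636, 2.0238]  P^-=[0.4184 -0.0498; -0.0498 0.4625]  H_jac=[0.7727 0.6348]  S=[0.7073]  K=[0.4124; 0.3606]  nu=[-6.1083]  x^+=[-0.0553, -0.1791]  P^+=[0.2981 -0.1550; -0.1550 0.3705]

K[0,0] = 0.4124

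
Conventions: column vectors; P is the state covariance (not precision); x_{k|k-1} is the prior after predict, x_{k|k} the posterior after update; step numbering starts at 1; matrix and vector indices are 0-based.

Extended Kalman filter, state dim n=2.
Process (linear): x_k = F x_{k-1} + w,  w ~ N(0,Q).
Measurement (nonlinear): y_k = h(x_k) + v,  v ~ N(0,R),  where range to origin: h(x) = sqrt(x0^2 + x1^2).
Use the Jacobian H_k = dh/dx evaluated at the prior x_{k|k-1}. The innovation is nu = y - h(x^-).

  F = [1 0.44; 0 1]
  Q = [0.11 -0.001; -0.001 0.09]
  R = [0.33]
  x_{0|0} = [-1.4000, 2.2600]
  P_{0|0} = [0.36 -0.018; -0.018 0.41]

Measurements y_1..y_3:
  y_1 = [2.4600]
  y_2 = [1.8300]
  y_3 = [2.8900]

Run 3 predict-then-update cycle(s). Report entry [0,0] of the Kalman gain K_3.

K[0,0] = 0.5802

step 1: x^-=[-0.4056, 2.2600]  P^-=[0.5335 0.1614; 0.1614 0.5000]  H_jac=[-0.1766 0.9843]  S=[0.7749]  K=[0.0834; 0.5983]  nu=[0.1639]  x^+=[-0.3919, 2.3581]  P^+=[0.5281 0.1227; 0.1227 0.2226]
step 2: x^-=[0.6456, 2.3581]  P^-=[0.7893 0.2197; 0.2197 0.3126]  H_jac=[0.2641 0.9645]  S=[0.7878]  K=[0.5336; 0.4564]  nu=[-0.6148]  x^+=[0.3176, 2.0774]  P^+=[0.5650 0.0279; 0.0279 0.1485]
step 3: x^-=[1.2316, 2.0774]  P^-=[0.7283 0.0922; 0.0922 0.2385]  H_jac=[0.5100 0.8602]  S=[0.7768]  K=[0.5802; 0.3247]  nu=[0.4749]  x^+=[1.5072, 2.2316]  P^+=[0.4668 -0.0541; -0.0541 0.1566]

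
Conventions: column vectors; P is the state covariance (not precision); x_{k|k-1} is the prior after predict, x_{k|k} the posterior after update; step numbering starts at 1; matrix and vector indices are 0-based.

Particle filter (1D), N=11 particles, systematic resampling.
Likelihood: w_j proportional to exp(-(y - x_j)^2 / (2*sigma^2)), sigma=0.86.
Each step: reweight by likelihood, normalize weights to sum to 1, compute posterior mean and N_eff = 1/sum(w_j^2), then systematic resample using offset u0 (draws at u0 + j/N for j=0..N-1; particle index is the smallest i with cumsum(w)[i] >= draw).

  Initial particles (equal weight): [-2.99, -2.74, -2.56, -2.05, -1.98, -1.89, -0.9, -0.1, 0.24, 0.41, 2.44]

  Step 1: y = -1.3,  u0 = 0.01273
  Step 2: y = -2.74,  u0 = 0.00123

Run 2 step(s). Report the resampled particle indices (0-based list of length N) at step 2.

step 1: w=[0.0318, 0.0541, 0.0751, 0.1501, 0.1606, 0.1736, 0.1971, 0.0830, 0.0442, 0.0304, 0.0000]  mean=-1.5520  Neff=7.3180  idx=[0, 2, 3, 3, 4, 4, 5, 6, 6, 6, 7]
step 2: w=[0.1692, 0.1726, 0.1279, 0.1279, 0.1194, 0.1194, 0.1083, 0.0179, 0.0179, 0.0179, 0.0016]  mean=-2.1982  Neff=7.5556  idx=[0, 0, 1, 1, 2, 2, 3, 4, 5, 5, 6]

resampled_idx = [0, 0, 1, 1, 2, 2, 3, 4, 5, 5, 6]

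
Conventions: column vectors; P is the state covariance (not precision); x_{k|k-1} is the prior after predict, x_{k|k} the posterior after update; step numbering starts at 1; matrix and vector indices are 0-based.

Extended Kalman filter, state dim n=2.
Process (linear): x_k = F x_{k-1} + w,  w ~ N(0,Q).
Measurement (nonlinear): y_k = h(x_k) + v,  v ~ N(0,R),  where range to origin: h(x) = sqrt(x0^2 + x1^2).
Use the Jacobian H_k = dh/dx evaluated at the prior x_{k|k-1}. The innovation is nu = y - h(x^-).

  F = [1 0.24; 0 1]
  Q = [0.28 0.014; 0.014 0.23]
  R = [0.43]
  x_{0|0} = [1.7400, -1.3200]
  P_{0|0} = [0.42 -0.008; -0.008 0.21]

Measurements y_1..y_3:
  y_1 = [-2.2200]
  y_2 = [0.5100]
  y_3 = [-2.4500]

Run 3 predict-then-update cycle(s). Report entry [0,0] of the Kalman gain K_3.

K[0,0] = -0.5615

step 1: x^-=[1.4232, -1.3200]  P^-=[0.7083 0.0564; 0.0564 0.4400]  H_jac=[0.7332 -0.6800]  S=[0.9580]  K=[0.5020; -0.2692]  nu=[-4.1611]  x^+=[-0.6658, -0.1999]  P^+=[0.4668 0.1859; 0.1859 0.3706]
step 2: x^-=[-0.7138, -0.1999]  P^-=[0.8574 0.2888; 0.2888 0.6006]  H_jac=[-0.9629 -0.2697]  S=[1.4187]  K=[-0.6368; -0.3102]  nu=[-0.2313]  x^+=[-0.5665, -0.1282]  P^+=[0.2820 0.0085; 0.0085 0.4641]
step 3: x^-=[-0.5973, -0.1282]  P^-=[0.5928 0.1339; 0.1339 0.6941]  H_jac=[-0.9777 -0.2099]  S=[1.0822]  K=[-0.5615; -0.2556]  nu=[-3.0609]  x^+=[1.1215, 0.6541]  P^+=[0.2516 -0.0214; -0.0214 0.6234]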